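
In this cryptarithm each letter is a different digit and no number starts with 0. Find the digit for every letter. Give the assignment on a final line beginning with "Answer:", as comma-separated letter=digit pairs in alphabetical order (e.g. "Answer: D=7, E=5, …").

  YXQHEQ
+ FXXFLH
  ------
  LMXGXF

Step 1. [col 1: Q + H ≡ F (mod 10)] no forcing yet in column 1 (carry-in 0); H=5 is free and consistent — try it, so H=5.
Step 2. [col 1: Q + H ≡ F (mod 10)] no forcing yet in column 1 (carry-in 0); Q=9 is free and consistent — try it ⇒ Q=9.
Step 3. [col 1: Q + H ≡ F (mod 10)] column 1 reads Q+H+carry(0)=F with Q=9, H=5; with digits 5,9 already taken and all letters distinct, the only value for F is 4, so F=4.
Step 4. [col 2: E + L ≡ X (mod 10)] column 2 (E + L ≡ X (mod 10), carry-in 1) doesn't pin E yet; pick E=8 and continue. So E=8.
Step 5. [col 2: E + L ≡ X (mod 10)] several values work for L in column 2 (E + L ≡ X (mod 10), carry-in 1); try L=7. So L=7.
Step 6. [col 2: E + L ≡ X (mod 10)] column 2 reads E+L+carry(1)=X with E=8, L=7; with digits 4,5,7,8,9 already taken and all letters distinct, the only value for X is 6 ⇒ X=6.
Step 7. [col 3: H + F ≡ G (mod 10)] column 3: given H=5, F=4, carry-in 1, and digits 4,5,6,7,8,9 already taken and all letters distinct, H+F≡G (mod 10) forces G=0, so G=0.
Step 8. [col 5: X + X ≡ M (mod 10)] in column 5 we have X+X≡M with carry-in 1; given X=6 and digits 0,4,5,6,7,8,9 already taken and all letters distinct, that pins M to 3, so M=3.
Step 9. [col 6: Y + F ≡ L (mod 10)] from column 6 (F=4, L=7, carry-in 1, digits 0,3,4,5,6,7,8,9 already taken and all letters distinct): Y must equal 2. So Y=2.

Answer: E=8, F=4, G=0, H=5, L=7, M=3, Q=9, X=6, Y=2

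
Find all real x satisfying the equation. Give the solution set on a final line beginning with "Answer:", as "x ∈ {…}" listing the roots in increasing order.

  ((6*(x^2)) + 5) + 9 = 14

Step 1. [((6*(x^2)) + 5) + 9 = 14] +9 is outermost — subtract 9 both sides, so sub: (6*(x^2)) + 5 = 5.
Step 2. [(6*(x^2)) + 5 = 5] +5 is outermost — subtract 5 both sides ⇒ sub: 6*(x^2) = 0.
Step 3. [6*(x^2) = 0] leading coefficient 6: divide by 6. So div: x^2 = 0.
Step 4. [x^2 = 0] LHS squared, RHS 0 ≥ 0: apply √ (±), so sqrt: x = 0.

Answer: x ∈ {0}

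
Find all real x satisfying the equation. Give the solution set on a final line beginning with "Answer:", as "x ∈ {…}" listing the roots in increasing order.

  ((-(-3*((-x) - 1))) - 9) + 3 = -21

Step 1. [((-(-3*((-x) - 1))) - 9) + 3 = -21] subtract 3: x sits inside (… + 3), so sub: (-(-3*((-x) - 1))) - 9 = -24.
Step 2. [(-(-3*((-x) - 1))) - 9 = -24] -9 is outermost — add 9 both sides ⇒ sub: -(-3*((-x) - 1)) = -15.
Step 3. [-(-3*((-x) - 1)) = -15] leading − — multiply by −1 ⇒ neg: -3*((-x) - 1) = 15.
Step 4. [-3*((-x) - 1) = 15] -3·(inner) — divide through by -3 ⇒ div: (-x) - 1 = -5.
Step 5. [(-x) - 1 = -5] -1 is outermost — add 1 both sides. So sub: -x = -4.
Step 6. [-x = -4] flip signs both sides ⇒ neg: x = 4.

Answer: x ∈ {4}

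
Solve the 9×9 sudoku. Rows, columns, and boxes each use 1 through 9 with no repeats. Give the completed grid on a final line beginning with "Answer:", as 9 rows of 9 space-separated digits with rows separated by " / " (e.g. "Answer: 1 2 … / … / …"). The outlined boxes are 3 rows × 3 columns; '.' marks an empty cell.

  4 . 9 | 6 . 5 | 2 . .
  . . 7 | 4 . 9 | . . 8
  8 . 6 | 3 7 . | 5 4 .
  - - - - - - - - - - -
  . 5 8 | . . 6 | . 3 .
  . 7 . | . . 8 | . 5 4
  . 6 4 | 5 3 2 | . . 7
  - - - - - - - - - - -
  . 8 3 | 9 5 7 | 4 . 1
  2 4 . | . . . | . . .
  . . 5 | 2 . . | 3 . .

Step 1. [r5c4∈{1}] r5c4 has the single candidate 1 ⇒ r5c4=1.
Step 2. [r3c6∈{1}] nothing but 1 survives at r3c6 ⇒ r3c6=1.
Step 3. [r8c7∈{6,7,8,9}] across col 7, 7 lands solely at r8c7 ⇒ r8c7=7.
Step 4. [r9c2∈{1,9}] 9 has one home in col 2: r9c2, so r9c2=9.
Step 5. [r9c9∈{6}] nothing but 6 survives at r9c9 ⇒ r9c9=6.
Step 6. [r8c4∈{8}] r8c4's peers cover all but 8 ⇒ r8c4=8.
Step 7. [r6c7∈{1,8,9}] 8 has one home in col 7: r6c7, so r6c7=8.
Step 8. [r5c5∈{9}] r5c5's peers cover all but 9. So r5c5=9.
Step 9. [r4c7∈{1,9}] r4c7 is the only open cell in col 7 admitting 9, so r4c7=9.
Step 10. [r2c7∈{1,6}] r2c7 is the only open cell in col 7 admitting 1 ⇒ r2c7=1.
Step 11. [r8c3∈{1}] r8c3's peers cover all but 1, so r8c3=1.
Step 12. [r5c1∈{3}] nothing but 3 survives at r5c1, so r5c1=3.
Step 13. [r2c2∈{2,3}] across row 2, 3 lands solely at r2c2 ⇒ r2c2=3.
Step 14. [r4c5∈{4}] r4c5 is down to just 4. So r4c5=4.
Step 15. [r3c9∈{9}] nothing but 9 survives at r3c9. So r3c9=9.
Step 16. [r6c8∈{1}] nothing but 1 survives at r6c8 ⇒ r6c8=1.
Step 17. [r7c8∈{2}] nothing but 2 survives at r7c8. So r7c8=2.
Step 18. [r8c5∈{6}] r8c5's peers cover all but 6. So r8c5=6.
Step 19. [r1c9∈{3}] r1c9 has the single candidate 3 ⇒ r1c9=3.
Step 20. [r7c1∈{6}] r7c1 is down to just 6 ⇒ r7c1=6.
Step 21. [r2c1∈{5}] r2c1's peers cover all but 5. So r2c1=5.
Step 22. [r4c9∈{2}] r4c9 has the single candidate 2. So r4c9=2.
Step 23. [r9c1∈{7}] only 7 remains possible at r9c1 ⇒ r9c1=7.
Step 24. [r1c8∈{7}] r1c8 is down to just 7 ⇒ r1c8=7.
Step 25. [r9c6∈{4}] r9c6 has the single candidate 4 ⇒ r9c6=4.
Step 26. [r1c2∈{1}] r1c2 is down to just 1. So r1c2=1.
Step 27. [r5c7∈{6}] r5c7 has the single candidate 6, so r5c7=6.
Step 28. [r9c8∈{8}] r9c8's peers cover all but 8. So r9c8=8.
Step 29. [r1c5∈{8}] r1c5 is down to just 8 ⇒ r1c5=8.
Step 30. [r2c5∈{2}] only 2 remains possible at r2c5 ⇒ r2c5=2.
Step 31. [r8c8∈{9}] nothing but 9 survives at r8c8. So r8c8=9.
Step 32. [r4c4∈{7}] r4c4's peers cover all but 7. So r4c4=7.
Step 33. [r2c8∈{6}] nothing but 6 survives at r2c8. So r2c8=6.
Step 34. [r5c3∈{2}] nothing but 2 survives at r5c3, so r5c3=2.
Step 35. [r9c5∈{1}] r9c5 is down to just 1 ⇒ r9c5=1.
Step 36. [r6c1∈{9}] nothing but 9 survives at r6c1. So r6c1=9.
Step 37. [r3c2∈{2}] r3c2's peers cover all but 2. So r3c2=2.
Step 38. [r4c1∈{1}] r4c1's peers cover all but 1 ⇒ r4c1=1.
Step 39. [r8c6∈{3}] only 3 remains possible at r8c6 ⇒ r8c6=3.
Step 40. [r8c9∈{5}] r8c9's peers cover all but 5. So r8c9=5.

Answer: 4 1 9 6 8 5 2 7 3 / 5 3 7 4 2 9 1 6 8 / 8 2 6 3 7 1 5 4 9 / 1 5 8 7 4 6 9 3 2 / 3 7 2 1 9 8 6 5 4 / 9 6 4 5 3 2 8 1 7 / 6 8 3 9 5 7 4 2 1 / 2 4 1 8 6 3 7 9 5 / 7 9 5 2 1 4 3 8 6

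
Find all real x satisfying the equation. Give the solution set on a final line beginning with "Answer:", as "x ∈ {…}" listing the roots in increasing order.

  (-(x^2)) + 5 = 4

Step 1. [(-(x^2)) + 5 = 4] the outer +5 inverts by subtracting 5. So sub: -(x^2) = -1.
Step 2. [-(x^2) = -1] leading − — multiply by −1. So neg: x^2 = 1.
Step 3. [x^2 = 1] √ both sides: 1 ≥ 0 gives two branches ⇒ sqrt: x = 1 or -1.

Answer: x ∈ {-1, 1}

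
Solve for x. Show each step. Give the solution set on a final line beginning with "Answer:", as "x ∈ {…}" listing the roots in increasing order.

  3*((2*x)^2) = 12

Step 1. [3*((2*x)^2) = 12] 3 out front; divide by 3, so div: (2*x)^2 = 4.
Step 2. [(2*x)^2 = 4] 4 ≥ 0, LHS is (·)² — take ±√ ⇒ sqrt: 2*x = 2 or -2.
Step 3. [2*x = 2 or -2] 2 out front; divide by 2. So div: x = 1 or -1.

Answer: x ∈ {-1, 1}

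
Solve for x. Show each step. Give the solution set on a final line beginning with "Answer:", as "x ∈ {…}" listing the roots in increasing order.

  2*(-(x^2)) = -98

Step 1. [2*(-(x^2)) = -98] leading coefficient 2: divide by 2, so div: -(x^2) = -49.
Step 2. [-(x^2) = -49] leading − — multiply by −1 ⇒ neg: x^2 = 49.
Step 3. [x^2 = 49] LHS squared, RHS 49 ≥ 0: apply √ (±). So sqrt: x = 7 or -7.

Answer: x ∈ {-7, 7}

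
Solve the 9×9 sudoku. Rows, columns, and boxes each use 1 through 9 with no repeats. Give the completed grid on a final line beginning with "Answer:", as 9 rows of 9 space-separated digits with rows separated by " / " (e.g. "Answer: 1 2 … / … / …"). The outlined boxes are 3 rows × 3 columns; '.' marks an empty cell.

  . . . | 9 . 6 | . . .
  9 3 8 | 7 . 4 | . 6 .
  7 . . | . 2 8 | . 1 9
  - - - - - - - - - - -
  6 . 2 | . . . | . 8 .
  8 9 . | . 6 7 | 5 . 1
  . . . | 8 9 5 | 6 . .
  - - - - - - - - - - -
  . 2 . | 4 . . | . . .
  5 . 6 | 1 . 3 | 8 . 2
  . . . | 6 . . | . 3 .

Step 1. [r4c2∈{1,4,5,7}] in row 4, 5 fits only at r4c2. So r4c2=5.
Step 2. [r4c4∈{3}] nothing but 3 survives at r4c4, so r4c4=3.
Step 3. [r8c8∈{4,7,9}] 9 has one home in row 8: r8c8, so r8c8=9.
Step 4. [r8c2∈{4,7}] in row 8, 4 fits only at r8c2. So r8c2=4.
Step 5. [r9c1∈{1}] r9c1's peers cover all but 1 ⇒ r9c1=1.
Step 6. [r2c9∈{5}] r2c9 is down to just 5, so r2c9=5.
Step 7. [r6c9∈{3,4,7}] 3 has one home in box 6: r6c9, so r6c9=3.
Step 8. [r9c5∈{5,7,8}] 5 has one home in row 9: r9c5. So r9c5=5.
Step 9. [r6c1∈{4}] only 4 remains possible at r6c1. So r6c1=4.
Step 10. [r5c8∈{2,4}] in row 5, 4 fits only at r5c8. So r5c8=4.
Step 11. [r4c9∈{7}] r4c9 is down to just 7 ⇒ r4c9=7.
Step 12. [r1c3∈{1,4,5}] in row 1, 5 fits only at r1c3. So r1c3=5.
Step 13. [r1c1∈{2}] r1c1 is down to just 2. So r1c1=2.
Step 14. [r1c5∈{1,3}] in col 5, 3 fits only at r1c5 ⇒ r1c5=3.
Step 15. [r9c9∈{4}] r9c9 is down to just 4. So r9c9=4.
Step 16. [r9c7∈{7}] nothing but 7 survives at r9c7. So r9c7=7.
Step 17. [r7c3∈{3,7,9}] r7c3 is the only open cell in box 7 admitting 7, so r7c3=7.
Step 18. [r6c3∈{1}] nothing but 1 survives at r6c3. So r6c3=1.
Step 19. [r9c6∈{2,9}] row 9 places 2 nowhere but r9c6. So r9c6=2.
Step 20. [r3c7∈{3,4}] in row 3, 3 fits only at r3c7. So r3c7=3.
Step 21. [r2c5∈{1}] r2c5 is down to just 1, so r2c5=1.
Step 22. [r1c8∈{7}] r1c8 is down to just 7, so r1c8=7.
Step 23. [r2c7∈{2}] nothing but 2 survives at r2c7 ⇒ r2c7=2.
Step 24. [r1c7∈{4}] r1c7's peers cover all but 4, so r1c7=4.
Step 25. [r7c8∈{5}] nothing but 5 survives at r7c8 ⇒ r7c8=5.
Step 26. [r1c2∈{1}] nothing but 1 survives at r1c2. So r1c2=1.
Step 27. [r4c5∈{4}] r4c5 has the single candidate 4, so r4c5=4.
Step 28. [r8c5∈{7}] r8c5's peers cover all but 7. So r8c5=7.
Step 29. [r4c6∈{1}] r4c6 is down to just 1 ⇒ r4c6=1.
Step 30. [r3c3∈{4}] r3c3 is down to just 4 ⇒ r3c3=4.
Step 31. [r4c7∈{9}] nothing but 9 survives at r4c7, so r4c7=9.
Step 32. [r5c3∈{3}] only 3 remains possible at r5c3. So r5c3=3.
Step 33. [r9c3∈{9}] nothing but 9 survives at r9c3 ⇒ r9c3=9.
Step 34. [r5c4∈{2}] r5c4's peers cover all but 2. So r5c4=2.
Step 35. [r6c2∈{7}] r6c2 is down to just 7. So r6c2=7.
Step 36. [r3c4∈{5}] only 5 remains possible at r3c4 ⇒ r3c4=5.
Step 37. [r7c9∈{6}] r7c9 is down to just 6 ⇒ r7c9=6.
Step 38. [r6c8∈{2}] r6c8 has the single candidate 2. So r6c8=2.
Step 39. [r7c6∈{9}] r7c6 is down to just 9. So r7c6=9.
Step 40. [r7c1∈{3}] r7c1 is down to just 3. So r7c1=3.
Step 41. [r7c7∈{1}] nothing but 1 survives at r7c7, so r7c7=1.
Step 42. [r3c2∈{6}] nothing but 6 survives at r3c2 ⇒ r3c2=6.
Step 43. [r1c9∈{8}] r1c9 has the single candidate 8 ⇒ r1c9=8.
Step 44. [r7c5∈{8}] only 8 remains possible at r7c5, so r7c5=8.
Step 45. [r9c2∈{8}] only 8 remains possible at r9c2. So r9c2=8.

Answer: 2 1 5 9 3 6 4 7 8 / 9 3 8 7 1 4 2 6 5 / 7 6 4 5 2 8 3 1 9 / 6 5 2 3 4 1 9 8 7 / 8 9 3 2 6 7 5 4 1 / 4 7 1 8 9 5 6 2 3 / 3 2 7 4 8 9 1 5 6 / 5 4 6 1 7 3 8 9 2 / 1 8 9 6 5 2 7 3 4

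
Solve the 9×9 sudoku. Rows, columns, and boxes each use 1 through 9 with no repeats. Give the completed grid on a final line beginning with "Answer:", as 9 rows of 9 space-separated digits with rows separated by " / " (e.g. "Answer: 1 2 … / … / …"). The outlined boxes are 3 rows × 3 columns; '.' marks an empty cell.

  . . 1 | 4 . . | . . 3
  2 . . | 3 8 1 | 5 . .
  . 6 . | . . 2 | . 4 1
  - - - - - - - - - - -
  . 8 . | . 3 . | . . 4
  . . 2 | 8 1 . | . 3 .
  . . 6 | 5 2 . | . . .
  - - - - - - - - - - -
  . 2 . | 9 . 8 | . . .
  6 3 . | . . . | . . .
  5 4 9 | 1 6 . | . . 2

Step 1. [r7c3∈{7}] r7c3 has the single candidate 7, so r7c3=7.
Step 2. [r3c4∈{7}] nothing but 7 survives at r3c4 ⇒ r3c4=7.
Step 3. [r8c5∈{4,5,7}] r8c5 is the only open cell in col 5 admitting 7, so r8c5=7.
Step 4. [r6c2∈{1,7,9}] r6c2 is the only open cell in col 2 admitting 1 ⇒ r6c2=1.
Step 5. [r1c6∈{5,6,9}] box 2 places 6 nowhere but r1c6. So r1c6=6.
Step 6. [r6c1∈{3,4,7,9}] in row 6, 3 fits only at r6c1. So r6c1=3.
Step 7. [r8c6∈{4,5}] r8c6 is the only open cell in col 6 admitting 5, so r8c6=5.
Step 8. [r8c3∈{8}] r8c3 has the single candidate 8, so r8c3=8.
Step 9. [r8c9∈{9}] nothing but 9 survives at r8c9. So r8c9=9.
Step 10. [r8c8∈{1}] r8c8's peers cover all but 1. So r8c8=1.
Step 11. [r4c7∈{1,2,6,7,9}] in row 4, 1 fits only at r4c7 ⇒ r4c7=1.
Step 12. [r4c8∈{2,5,6,7,9}] 2 has one home in row 4: r4c8 ⇒ r4c8=2.
Step 13. [r5c9∈{5,6,7}] r5c9 is the only open cell in box 6 admitting 5, so r5c9=5.
Step 14. [r1c2∈{5,7,9}] col 2 places 5 nowhere but r1c2, so r1c2=5.
Step 15. [r1c5∈{9}] r1c5 is down to just 9, so r1c5=9.
Step 16. [r6c6∈{4,7,9}] in row 6, 4 fits only at r6c6. So r6c6=4.
Step 17. [r5c7∈{6,7,9}] in row 5, 6 fits only at r5c7 ⇒ r5c7=6.
Step 18. [r6c9∈{7,8}] r6c9 is the only open cell in col 9 admitting 8, so r6c9=8.
Step 19. [r2c9∈{6,7}] 7 has one home in col 9: r2c9 ⇒ r2c9=7.
Step 20. [r1c8∈{8}] r1c8 has the single candidate 8. So r1c8=8.
Step 21. [r5c2∈{7,9}] across col 2, 7 lands solely at r5c2. So r5c2=7.
Step 22. [r4c1∈{9}] r4c1 has the single candidate 9. So r4c1=9.
Step 23. [r2c8∈{6,9}] r2c8 is the only open cell in row 2 admitting 6. So r2c8=6.
Step 24. [r6c8∈{7,9}] r6c8 is the only open cell in col 8 admitting 9. So r6c8=9.
Step 25. [r7c7∈{3,4}] row 7 places 3 nowhere but r7c7 ⇒ r7c7=3.
Step 26. [r6c7∈{7}] r6c7 has the single candidate 7 ⇒ r6c7=7.
Step 27. [r9c6∈{3}] r9c6's peers cover all but 3 ⇒ r9c6=3.
Step 28. [r8c4∈{2}] r8c4's peers cover all but 2 ⇒ r8c4=2.
Step 29. [r2c3∈{4}] r2c3's peers cover all but 4 ⇒ r2c3=4.
Step 30. [r5c6∈{9}] nothing but 9 survives at r5c6 ⇒ r5c6=9.
Step 31. [r3c1∈{8}] only 8 remains possible at r3c1 ⇒ r3c1=8.
Step 32. [r5c1∈{4}] r5c1 is down to just 4. So r5c1=4.
Step 33. [r3c3∈{3}] r3c3 has the single candidate 3. So r3c3=3.
Step 34. [r1c1∈{7}] r1c1 has the single candidate 7, so r1c1=7.
Step 35. [r3c5∈{5}] nothing but 5 survives at r3c5, so r3c5=5.
Step 36. [r9c7∈{8}] nothing but 8 survives at r9c7 ⇒ r9c7=8.
Step 37. [r4c6∈{7}] r4c6 is down to just 7 ⇒ r4c6=7.
Step 38. [r7c5∈{4}] r7c5's peers cover all but 4, so r7c5=4.
Step 39. [r1c7∈{2}] r1c7's peers cover all but 2. So r1c7=2.
Step 40. [r7c1∈{1}] nothing but 1 survives at r7c1. So r7c1=1.
Step 41. [r4c3∈{5}] r4c3's peers cover all but 5. So r4c3=5.
Step 42. [r9c8∈{7}] r9c8 is down to just 7, so r9c8=7.
Step 43. [r7c8∈{5}] r7c8's peers cover all but 5. So r7c8=5.
Step 44. [r2c2∈{9}] nothing but 9 survives at r2c2 ⇒ r2c2=9.
Step 45. [r8c7∈{4}] r8c7 has the single candidate 4 ⇒ r8c7=4.
Step 46. [r4c4∈{6}] nothing but 6 survives at r4c4, so r4c4=6.
Step 47. [r7c9∈{6}] r7c9 has the single candidate 6 ⇒ r7c9=6.
Step 48. [r3c7∈{9}] r3c7 is down to just 9 ⇒ r3c7=9.

Answer: 7 5 1 4 9 6 2 8 3 / 2 9 4 3 8 1 5 6 7 / 8 6 3 7 5 2 9 4 1 / 9 8 5 6 3 7 1 2 4 / 4 7 2 8 1 9 6 3 5 / 3 1 6 5 2 4 7 9 8 / 1 2 7 9 4 8 3 5 6 / 6 3 8 2 7 5 4 1 9 / 5 4 9 1 6 3 8 7 2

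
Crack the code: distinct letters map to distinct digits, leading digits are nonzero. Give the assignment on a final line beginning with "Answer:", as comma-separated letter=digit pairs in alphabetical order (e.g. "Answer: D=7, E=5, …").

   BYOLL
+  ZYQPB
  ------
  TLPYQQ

Step 1. [col 1: L + B ≡ Q (mod 10)] several values work for L in column 1 (L + B ≡ Q (mod 10), carry-in 0); try L=5 ⇒ L=5.
Step 2. [col 1: L + B ≡ Q (mod 10)] several values work for B in column 1 (L + B ≡ Q (mod 10), carry-in 0); try B=7 ⇒ B=7.
Step 3. [col 1: L + B ≡ Q (mod 10)] in column 1 we have L+B≡Q with carry-in 0; given L=5, B=7 and digits 5,7 already taken and all letters distinct, that pins Q to 2. So Q=2.
Step 4. [col 2: L + P ≡ Q (mod 10)] in column 2 we have L+P≡Q with carry-in 1; given L=5, Q=2 and digits 2,5,7 already taken and all letters distinct, that pins P to 6. So P=6.
Step 5. [col 3: O + Q ≡ Y (mod 10)] no forcing yet in column 3 (carry-in 1); O=0 is free and consistent — try it, so O=0.
Step 6. [T] the sum has 6 digits but both addends have 5; that extra leading digit T is the final carry, namely 1 ⇒ T=1.
Step 7. [col 3: O + Q ≡ Y (mod 10)] from column 3 (O=0, Q=2, carry-in 1, digits 0,1,2,5,6,7 already taken and all letters distinct): Y must equal 3 ⇒ Y=3.
Step 8. [col 5: B + Z ≡ L (mod 10)] column 5 reads B+Z+carry(0)=L with B=7, L=5; with digits 0,1,2,3,5,6,7 already taken and all letters distinct, the only value for Z is 8, so Z=8.

Answer: B=7, L=5, O=0, P=6, Q=2, T=1, Y=3, Z=8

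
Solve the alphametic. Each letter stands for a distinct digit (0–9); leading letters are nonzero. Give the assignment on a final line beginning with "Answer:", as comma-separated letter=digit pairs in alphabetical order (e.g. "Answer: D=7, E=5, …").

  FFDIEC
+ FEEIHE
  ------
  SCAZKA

Step 1. [col 1: C + E ≡ A (mod 10)] C=1 is one option consistent with column 1 (C + E ≡ A (mod 10), carry-in 0) — take it ⇒ C=1.
Step 2. [col 1: C + E ≡ A (mod 10)] no forcing yet in column 1 (carry-in 0); E=7 is free and consistent — try it, so E=7.
Step 3. [col 1: C + E ≡ A (mod 10)] column 1 reads C+E+carry(0)=A with C=1, E=7; with digits 1,7 already taken and all letters distinct, the only value for A is 8. So A=8.
Step 4. [col 2: E + H ≡ K (mod 10)] column 2 (E + H ≡ K (mod 10), carry-in 0) doesn't pin K yet; pick K=2 and continue. So K=2.
Step 5. [col 2: E + H ≡ K (mod 10)] column 2: given E=7, K=2, carry-in 0, and digits 1,2,7,8 already taken and all letters distinct, E+H≡K (mod 10) forces H=5, so H=5.
Step 6. [col 3: I + I ≡ Z (mod 10)] no forcing yet in column 3 (carry-in 1); Z=3 is free and consistent — try it. So Z=3.
Step 7. [col 3: I + I ≡ Z (mod 10)] column 3 reads I+I+carry(1)=Z with Z=3; with digits 1,2,3,5,7,8 already taken and all letters distinct, the only value for I is 6. So I=6.
Step 8. [col 4: D + E ≡ A (mod 10)] in column 4 we have D+E≡A with carry-in 1; given E=7, A=8 and digits 1,2,3,5,6,7,8 already taken and all letters distinct, that pins D to 0, so D=0.
Step 9. [col 5: F + E ≡ C (mod 10)] in column 5 we have F+E≡C with carry-in 0; given E=7, C=1 and digits 0,1,2,3,5,6,7,8 already taken and all letters distinct, that pins F to 4 ⇒ F=4.
Step 10. [col 6: F + F ≡ S (mod 10)] column 6: given F=4, carry-in 1, and digits 0,1,2,3,4,5,6,7,8 already taken and all letters distinct, F+F≡S (mod 10) forces S=9, so S=9.

Answer: A=8, C=1, D=0, E=7, F=4, H=5, I=6, K=2, S=9, Z=3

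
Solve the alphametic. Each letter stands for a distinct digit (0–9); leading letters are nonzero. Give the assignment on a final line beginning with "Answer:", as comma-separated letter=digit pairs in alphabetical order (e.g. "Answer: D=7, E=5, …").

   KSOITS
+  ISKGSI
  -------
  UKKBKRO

Step 1. [col 1: S + I ≡ O (mod 10)] column 1 (S + I ≡ O (mod 10), carry-in 0) doesn't pin S yet; pick S=6 and continue ⇒ S=6.
Step 2. [col 1: S + I ≡ O (mod 10)] no forcing yet in column 1 (carry-in 0); O=5 is free and consistent — try it ⇒ O=5.
Step 3. [col 1: S + I ≡ O (mod 10)] column 1 reads S+I+carry(0)=O with S=6, O=5; with digits 5,6 already taken and all letters distinct, the only value for I is 9 ⇒ I=9.
Step 4. [col 2: T + S ≡ R (mod 10)] no forcing yet in column 2 (carry-in 1); T=0 is free and consistent — try it, so T=0.
Step 5. [U] U is the leading digit of a 7-digit sum of two 6-digit numbers; the final carry is exactly 1. So U=1.
Step 6. [col 2: T + S ≡ R (mod 10)] from column 2 (T=0, S=6, carry-in 1, digits 0,1,5,6,9 already taken and all letters distinct): R must equal 7. So R=7.
Step 7. [col 3: I + G ≡ K (mod 10)] K=2 is one option consistent with column 3 (I + G ≡ K (mod 10), carry-in 0) — take it. So K=2.
Step 8. [col 3: I + G ≡ K (mod 10)] from column 3 (I=9, K=2, carry-in 0, digits 0,1,2,5,6,7,9 already taken and all letters distinct): G must equal 3. So G=3.
Step 9. [col 4: O + K ≡ B (mod 10)] from column 4 (O=5, K=2, carry-in 1, digits 0,1,2,3,5,6,7,9 already taken and all letters distinct): B must equal 8, so B=8.

Answer: B=8, G=3, I=9, K=2, O=5, R=7, S=6, T=0, U=1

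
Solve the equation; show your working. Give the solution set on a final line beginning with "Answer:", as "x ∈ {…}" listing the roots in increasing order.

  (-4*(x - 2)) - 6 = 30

Step 1. [(-4*(x - 2)) - 6 = 30] add 6: x sits inside (… - 6), so sub: -4*(x - 2) = 36.
Step 2. [-4*(x - 2) = 36] LHS = -4·(…); ÷-4 both sides. So div: x - 2 = -9.
Step 3. [x - 2 = -9] 2 comes off first (add 2) ⇒ sub: x = -7.

Answer: x ∈ {-7}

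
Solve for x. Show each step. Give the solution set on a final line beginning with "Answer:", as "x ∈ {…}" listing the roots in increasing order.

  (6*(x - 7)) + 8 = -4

Step 1. [(6*(x - 7)) + 8 = -4] 8 comes off first (subtract 8) ⇒ sub: 6*(x - 7) = -12.
Step 2. [6*(x - 7) = -12] 6 out front; divide by 6 ⇒ div: x - 7 = -2.
Step 3. [x - 7 = -2] peel the -7: add 7 from each side. So sub: x = 5.

Answer: x ∈ {5}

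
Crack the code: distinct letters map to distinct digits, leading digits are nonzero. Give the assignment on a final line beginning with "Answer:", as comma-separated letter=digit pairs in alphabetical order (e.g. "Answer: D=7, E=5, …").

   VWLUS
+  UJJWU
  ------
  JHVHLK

Step 1. [col 1: S + U ≡ K (mod 10)] several values work for U in column 1 (S + U ≡ K (mod 10), carry-in 0); try U=6, so U=6.
Step 2. [col 1: S + U ≡ K (mod 10)] several values work for S in column 1 (S + U ≡ K (mod 10), carry-in 0); try S=7. So S=7.
Step 3. [J] adding two 5-digit numbers gives at most 5+1 digits, and here it does — J is that final carry and must be 1, so J=1.
Step 4. [col 1: S + U ≡ K (mod 10)] in column 1 we have S+U≡K with carry-in 0; given S=7, U=6 and digits 1,6,7 already taken and all letters distinct, that pins K to 3 ⇒ K=3.
Step 5. [col 2: U + W ≡ L (mod 10)] L=9 is one option consistent with column 2 (U + W ≡ L (mod 10), carry-in 1) — take it ⇒ L=9.
Step 6. [col 2: U + W ≡ L (mod 10)] column 2: given U=6, L=9, carry-in 1, and digits 1,3,6,7,9 already taken and all letters distinct, U+W≡L (mod 10) forces W=2 ⇒ W=2.
Step 7. [col 3: L + J ≡ H (mod 10)] column 3: given L=9, J=1, carry-in 0, and digits 1,2,3,6,7,9 already taken and all letters distinct, L+J≡H (mod 10) forces H=0, so H=0.
Step 8. [col 4: W + J ≡ V (mod 10)] column 4: given W=2, J=1, carry-in 1, and digits 0,1,2,3,6,7,9 already taken and all letters distinct, W+J≡V (mod 10) forces V=4. So V=4.

Answer: H=0, J=1, K=3, L=9, S=7, U=6, V=4, W=2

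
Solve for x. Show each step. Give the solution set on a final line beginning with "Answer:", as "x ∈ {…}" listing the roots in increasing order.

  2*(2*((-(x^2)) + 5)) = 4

Step 1. [2*(2*((-(x^2)) + 5)) = 4] divide by the outer 2. So div: 2*((-(x^2)) + 5) = 2.
Step 2. [2*((-(x^2)) + 5) = 2] divide by the outer 2, so div: (-(x^2)) + 5 = 1.
Step 3. [(-(x^2)) + 5 = 1] subtract 5: x sits inside (… + 5), so sub: -(x^2) = -4.
Step 4. [-(x^2) = -4] LHS negated; negate both sides. So neg: x^2 = 4.
Step 5. [x^2 = 4] √ both sides: 4 ≥ 0 gives two branches ⇒ sqrt: x = 2 or -2.

Answer: x ∈ {-2, 2}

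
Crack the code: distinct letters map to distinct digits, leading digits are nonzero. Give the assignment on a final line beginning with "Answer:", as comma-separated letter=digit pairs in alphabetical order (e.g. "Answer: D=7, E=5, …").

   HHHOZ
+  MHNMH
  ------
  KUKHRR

Step 1. [col 1: Z + H ≡ R (mod 10)] no forcing yet in column 1 (carry-in 0); H=5 is free and consistent — try it ⇒ H=5.
Step 2. [K] the sum has 6 digits but both addends have 5; that extra leading digit K is the final carry, namely 1 ⇒ K=1.
Step 3. [col 1: Z + H ≡ R (mod 10)] column 1 (Z + H ≡ R (mod 10), carry-in 0) doesn't pin R yet; pick R=2 and continue ⇒ R=2.
Step 4. [col 1: Z + H ≡ R (mod 10)] in column 1 we have Z+H≡R with carry-in 0; given H=5, R=2 and digits 1,2,5 already taken and all letters distinct, that pins Z to 7 ⇒ Z=7.
Step 5. [col 2: O + M ≡ R (mod 10)] O=3 is one option consistent with column 2 (O + M ≡ R (mod 10), carry-in 1) — take it, so O=3.
Step 6. [col 2: O + M ≡ R (mod 10)] from column 2 (O=3, R=2, carry-in 1, digits 1,2,3,5,7 already taken and all letters distinct): M must equal 8. So M=8.
Step 7. [col 3: H + N ≡ H (mod 10)] column 3 reads H+N+carry(1)=H with H=5; with digits 1,2,3,5,7,8 already taken and all letters distinct, the only value for N is 9 ⇒ N=9.
Step 8. [col 5: H + M ≡ U (mod 10)] from column 5 (H=5, M=8, carry-in 1, digits 1,2,3,5,7,8,9 already taken and all letters distinct): U must equal 4. So U=4.

Answer: H=5, K=1, M=8, N=9, O=3, R=2, U=4, Z=7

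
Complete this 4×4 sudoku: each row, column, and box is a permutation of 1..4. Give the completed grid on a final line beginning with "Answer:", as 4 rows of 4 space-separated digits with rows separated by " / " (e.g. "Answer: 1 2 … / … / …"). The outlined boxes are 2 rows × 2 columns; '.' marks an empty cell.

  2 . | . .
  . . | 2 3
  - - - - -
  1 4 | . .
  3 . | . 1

Step 1. [r1c3∈{1,4}] col 3 places 1 nowhere but r1c3. So r1c3=1.
Step 2. [r2c2∈{1}] r2c2 is down to just 1. So r2c2=1.
Step 3. [r1c4∈{4}] nothing but 4 survives at r1c4, so r1c4=4.
Step 4. [r3c4∈{2}] nothing but 2 survives at r3c4. So r3c4=2.
Step 5. [r4c2∈{2}] only 2 remains possible at r4c2, so r4c2=2.
Step 6. [r1c2∈{3}] only 3 remains possible at r1c2 ⇒ r1c2=3.
Step 7. [r3c3∈{3}] r3c3 has the single candidate 3. So r3c3=3.
Step 8. [r4c3∈{4}] only 4 remains possible at r4c3, so r4c3=4.
Step 9. [r2c1∈{4}] r2c1 is down to just 4, so r2c1=4.

Answer: 2 3 1 4 / 4 1 2 3 / 1 4 3 2 / 3 2 4 1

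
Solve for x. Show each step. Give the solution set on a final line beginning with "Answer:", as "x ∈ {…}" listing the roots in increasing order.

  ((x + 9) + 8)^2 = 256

Step 1. [((x + 9) + 8)^2 = 256] √ both sides: 256 ≥ 0 gives two branches, so sqrt: (x + 9) + 8 = 16 or -16.
Step 2. [(x + 9) + 8 = 16 or -16] 8 comes off first (subtract 8) ⇒ sub: x + 9 = 8 or -24.
Step 3. [x + 9 = 8 or -24] 9 comes off first (subtract 9). So sub: x = -1 or -33.

Answer: x ∈ {-33, -1}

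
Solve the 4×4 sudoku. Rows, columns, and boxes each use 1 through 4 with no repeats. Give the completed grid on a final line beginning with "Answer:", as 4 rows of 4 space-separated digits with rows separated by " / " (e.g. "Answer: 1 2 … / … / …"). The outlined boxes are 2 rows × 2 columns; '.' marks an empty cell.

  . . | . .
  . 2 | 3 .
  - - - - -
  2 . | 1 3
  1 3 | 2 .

Step 1. [r1c3∈{4}] r1c3's peers cover all but 4 ⇒ r1c3=4.
Step 2. [r1c4∈{1,2}] 2 has one home in row 1: r1c4. So r1c4=2.
Step 3. [r2c4∈{1}] r2c4's peers cover all but 1 ⇒ r2c4=1.
Step 4. [r2c1∈{4}] r2c1 is down to just 4, so r2c1=4.
Step 5. [r3c2∈{4}] r3c2 is down to just 4 ⇒ r3c2=4.
Step 6. [r4c4∈{4}] nothing but 4 survives at r4c4. So r4c4=4.
Step 7. [r1c1∈{3}] r1c1 has the single candidate 3. So r1c1=3.
Step 8. [r1c2∈{1}] nothing but 1 survives at r1c2. So r1c2=1.

Answer: 3 1 4 2 / 4 2 3 1 / 2 4 1 3 / 1 3 2 4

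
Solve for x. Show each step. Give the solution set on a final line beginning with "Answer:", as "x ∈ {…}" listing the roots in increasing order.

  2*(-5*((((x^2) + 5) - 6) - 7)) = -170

Step 1. [2*(-5*((((x^2) + 5) - 6) - 7)) = -170] 2 out front; divide by 2, so div: -5*((((x^2) + 5) - 6) - 7) = -85.
Step 2. [-5*((((x^2) + 5) - 6) - 7) = -85] leading coefficient -5: divide by -5, so div: (((x^2) + 5) - 6) - 7 = 17.
Step 3. [(((x^2) + 5) - 6) - 7 = 17] peel the -7: add 7 from each side. So sub: ((x^2) + 5) - 6 = 24.
Step 4. [((x^2) + 5) - 6 = 24] the outer -6 inverts by adding 6. So sub: (x^2) + 5 = 30.
Step 5. [(x^2) + 5 = 30] peel the +5: subtract 5 from each side ⇒ sub: x^2 = 25.
Step 6. [x^2 = 25] √ both sides: 25 ≥ 0 gives two branches. So sqrt: x = 5 or -5.

Answer: x ∈ {-5, 5}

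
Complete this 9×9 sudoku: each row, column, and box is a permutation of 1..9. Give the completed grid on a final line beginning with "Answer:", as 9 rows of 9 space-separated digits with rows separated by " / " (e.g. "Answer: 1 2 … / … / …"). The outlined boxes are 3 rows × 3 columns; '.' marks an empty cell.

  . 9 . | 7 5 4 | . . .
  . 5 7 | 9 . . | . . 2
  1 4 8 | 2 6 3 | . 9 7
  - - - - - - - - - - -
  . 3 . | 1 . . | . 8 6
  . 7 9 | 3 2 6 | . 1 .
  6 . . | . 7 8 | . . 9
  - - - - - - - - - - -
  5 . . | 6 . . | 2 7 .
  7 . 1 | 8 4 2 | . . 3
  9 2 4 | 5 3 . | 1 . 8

Step 1. [r5c9∈{4,5}] 5 has one home in col 9: r5c9. So r5c9=5.
Step 2. [r5c7∈{4}] only 4 remains possible at r5c7, so r5c7=4.
Step 3. [r1c3∈{2,3,6}] 6 has one home in col 3: r1c3, so r1c3=6.
Step 4. [r1c8∈{3}] r1c8's peers cover all but 3, so r1c8=3.
Step 5. [r9c8∈{6}] only 6 remains possible at r9c8. So r9c8=6.
Step 6. [r6c3∈{2,5}] in row 6, 5 fits only at r6c3 ⇒ r6c3=5.
Step 7. [r2c6∈{1}] r2c6 has the single candidate 1 ⇒ r2c6=1.
Step 8. [r7c6∈{9}] r7c6 has the single candidate 9 ⇒ r7c6=9.
Step 9. [r8c8∈{5}] nothing but 5 survives at r8c8. So r8c8=5.
Step 10. [r4c1∈{2,4}] row 4 places 4 nowhere but r4c1 ⇒ r4c1=4.
Step 11. [r2c5∈{8}] nothing but 8 survives at r2c5, so r2c5=8.
Step 12. [r8c7∈{9}] r8c7's peers cover all but 9 ⇒ r8c7=9.
Step 13. [r1c9∈{1}] r1c9 is down to just 1. So r1c9=1.
Step 14. [r1c7∈{8}] r1c7 has the single candidate 8 ⇒ r1c7=8.
Step 15. [r4c3∈{2}] r4c3 is down to just 2. So r4c3=2.
Step 16. [r7c3∈{3}] r7c3's peers cover all but 3, so r7c3=3.
Step 17. [r2c1∈{3}] r2c1 is down to just 3. So r2c1=3.
Step 18. [r9c6∈{7}] r9c6 has the single candidate 7 ⇒ r9c6=7.
Step 19. [r2c7∈{6}] nothing but 6 survives at r2c7, so r2c7=6.
Step 20. [r6c8∈{2}] nothing but 2 survives at r6c8 ⇒ r6c8=2.
Step 21. [r4c7∈{7}] r4c7 is down to just 7. So r4c7=7.
Step 22. [r6c2∈{1}] r6c2 is down to just 1. So r6c2=1.
Step 23. [r6c7∈{3}] r6c7 has the single candidate 3. So r6c7=3.
Step 24. [r7c5∈{1}] only 1 remains possible at r7c5 ⇒ r7c5=1.
Step 25. [r2c8∈{4}] r2c8 has the single candidate 4. So r2c8=4.
Step 26. [r4c6∈{5}] nothing but 5 survives at r4c6 ⇒ r4c6=5.
Step 27. [r7c9∈{4}] only 4 remains possible at r7c9, so r7c9=4.
Step 28. [r6c4∈{4}] r6c4's peers cover all but 4, so r6c4=4.
Step 29. [r8c2∈{6}] only 6 remains possible at r8c2, so r8c2=6.
Step 30. [r3c7∈{5}] r3c7's peers cover all but 5 ⇒ r3c7=5.
Step 31. [r7c2∈{8}] nothing but 8 survives at r7c2. So r7c2=8.
Step 32. [r4c5∈{9}] only 9 remains possible at r4c5, so r4c5=9.
Step 33. [r5c1∈{8}] nothing but 8 survives at r5c1. So r5c1=8.
Step 34. [r1c1∈{2}] r1c1 has the single candidate 2. So r1c1=2.

Answer: 2 9 6 7 5 4 8 3 1 / 3 5 7 9 8 1 6 4 2 / 1 4 8 2 6 3 5 9 7 / 4 3 2 1 9 5 7 8 6 / 8 7 9 3 2 6 4 1 5 / 6 1 5 4 7 8 3 2 9 / 5 8 3 6 1 9 2 7 4 / 7 6 1 8 4 2 9 5 3 / 9 2 4 5 3 7 1 6 8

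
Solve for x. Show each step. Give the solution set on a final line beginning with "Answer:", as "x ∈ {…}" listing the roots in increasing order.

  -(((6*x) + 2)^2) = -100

Step 1. [-(((6*x) + 2)^2) = -100] leading − — multiply by −1. So neg: ((6*x) + 2)^2 = 100.
Step 2. [((6*x) + 2)^2 = 100] LHS squared, RHS 100 ≥ 0: apply √ (±). So sqrt: (6*x) + 2 = 10 or -10.
Step 3. [(6*x) + 2 = 10 or -10] subtract 2: x sits inside (… + 2), so sub: 6*x = 8 or -12.
Step 4. [6*x = 8 or -12] 6·(inner) — divide through by 6, so div: x = 4/3 or -2.

Answer: x ∈ {-2, 4/3}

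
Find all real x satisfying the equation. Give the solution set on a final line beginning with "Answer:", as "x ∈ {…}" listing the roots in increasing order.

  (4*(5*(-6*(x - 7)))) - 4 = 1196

Step 1. [(4*(5*(-6*(x - 7)))) - 4 = 1196] 4 | LHS and 4 | 1196: pull 4 out. So factor: (5*(-6*(x - 7))) - 1 = 299.
Step 2. [(5*(-6*(x - 7))) - 1 = 299] add 1: x sits inside (… - 1) ⇒ sub: 5*(-6*(x - 7)) = 300.
Step 3. [5*(-6*(x - 7)) = 300] 5 out front; divide by 5 ⇒ div: -6*(x - 7) = 60.
Step 4. [-6*(x - 7) = 60] divide by the outer -6. So div: x - 7 = -10.
Step 5. [x - 7 = -10] peel the -7: add 7 from each side ⇒ sub: x = -3.

Answer: x ∈ {-3}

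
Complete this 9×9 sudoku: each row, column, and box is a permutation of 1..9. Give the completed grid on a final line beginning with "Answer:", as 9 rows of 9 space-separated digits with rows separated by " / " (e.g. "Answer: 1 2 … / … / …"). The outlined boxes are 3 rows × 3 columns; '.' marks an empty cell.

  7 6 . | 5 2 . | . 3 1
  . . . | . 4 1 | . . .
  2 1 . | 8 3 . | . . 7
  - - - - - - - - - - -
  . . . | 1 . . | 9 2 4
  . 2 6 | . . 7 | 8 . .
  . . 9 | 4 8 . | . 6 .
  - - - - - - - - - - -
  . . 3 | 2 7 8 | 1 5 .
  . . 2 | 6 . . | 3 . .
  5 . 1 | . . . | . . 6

Step 1. [r9c5∈{9}] nothing but 9 survives at r9c5. So r9c5=9.
Step 2. [r5c5∈{5}] r5c5's peers cover all but 5. So r5c5=5.
Step 3. [r1c3∈{4,8}] row 1 places 8 nowhere but r1c3, so r1c3=8.
Step 4. [r2c3∈{5}] nothing but 5 survives at r2c3, so r2c3=5.
Step 5. [r7c9∈{9}] r7c9 has the single candidate 9, so r7c9=9.
Step 6. [r8c9∈{8}] r8c9 has the single candidate 8. So r8c9=8.
Step 7. [r5c1∈{1,3,4}] across row 5, 4 lands solely at r5c1 ⇒ r5c1=4.
Step 8. [r4c2∈{3,5,7,8}] across row 4, 5 lands solely at r4c2 ⇒ r4c2=5.
Step 9. [r6c7∈{5,7}] r6c7 is the only open cell in box 6 admitting 7. So r6c7=7.
Step 10. [r6c2∈{3}] r6c2 has the single candidate 3, so r6c2=3.
Step 11. [r2c2∈{9}] only 9 remains possible at r2c2, so r2c2=9.
Step 12. [r3c6∈{6,9}] across box 2, 6 lands solely at r3c6 ⇒ r3c6=6.
Step 13. [r1c7∈{4}] r1c7 has the single candidate 4, so r1c7=4.
Step 14. [r4c6∈{3}] nothing but 3 survives at r4c6, so r4c6=3.
Step 15. [r9c6∈{4}] r9c6 has the single candidate 4 ⇒ r9c6=4.
Step 16. [r9c8∈{7}] r9c8 has the single candidate 7. So r9c8=7.
Step 17. [r8c2∈{4,7}] in row 8, 7 fits only at r8c2, so r8c2=7.
Step 18. [r2c7∈{2,6}] row 2 places 6 nowhere but r2c7. So r2c7=6.
Step 19. [r3c8∈{9}] nothing but 9 survives at r3c8. So r3c8=9.
Step 20. [r2c4∈{7}] r2c4's peers cover all but 7 ⇒ r2c4=7.
Step 21. [r4c1∈{8}] r4c1 has the single candidate 8, so r4c1=8.
Step 22. [r4c3∈{7}] r4c3's peers cover all but 7 ⇒ r4c3=7.
Step 23. [r9c4∈{3}] r9c4 has the single candidate 3, so r9c4=3.
Step 24. [r1c6∈{9}] r1c6's peers cover all but 9, so r1c6=9.
Step 25. [r4c5∈{6}] r4c5 is down to just 6, so r4c5=6.
Step 26. [r6c1∈{1}] r6c1 has the single candidate 1. So r6c1=1.
Step 27. [r5c9∈{3}] nothing but 3 survives at r5c9, so r5c9=3.
Step 28. [r8c1∈{9}] r8c1's peers cover all but 9, so r8c1=9.
Step 29. [r5c8∈{1}] r5c8's peers cover all but 1. So r5c8=1.
Step 30. [r2c9∈{2}] nothing but 2 survives at r2c9, so r2c9=2.
Step 31. [r3c3∈{4}] r3c3's peers cover all but 4, so r3c3=4.
Step 32. [r7c1∈{6}] r7c1 is down to just 6 ⇒ r7c1=6.
Step 33. [r8c8∈{4}] r8c8 is down to just 4 ⇒ r8c8=4.
Step 34. [r7c2∈{4}] r7c2's peers cover all but 4, so r7c2=4.
Step 35. [r8c5∈{1}] only 1 remains possible at r8c5. So r8c5=1.
Step 36. [r2c8∈{8}] r2c8's peers cover all but 8, so r2c8=8.
Step 37. [r8c6∈{5}] only 5 remains possible at r8c6 ⇒ r8c6=5.
Step 38. [r5c4∈{9}] nothing but 9 survives at r5c4. So r5c4=9.
Step 39. [r6c6∈{2}] r6c6 is down to just 2, so r6c6=2.
Step 40. [r3c7∈{5}] only 5 remains possible at r3c7. So r3c7=5.
Step 41. [r2c1∈{3}] r2c1 has the single candidate 3 ⇒ r2c1=3.
Step 42. [r9c2∈{8}] only 8 remains possible at r9c2 ⇒ r9c2=8.
Step 43. [r6c9∈{5}] nothing but 5 survives at r6c9 ⇒ r6c9=5.
Step 44. [r9c7∈{2}] nothing but 2 survives at r9c7. So r9c7=2.

Answer: 7 6 8 5 2 9 4 3 1 / 3 9 5 7 4 1 6 8 2 / 2 1 4 8 3 6 5 9 7 / 8 5 7 1 6 3 9 2 4 / 4 2 6 9 5 7 8 1 3 / 1 3 9 4 8 2 7 6 5 / 6 4 3 2 7 8 1 5 9 / 9 7 2 6 1 5 3 4 8 / 5 8 1 3 9 4 2 7 6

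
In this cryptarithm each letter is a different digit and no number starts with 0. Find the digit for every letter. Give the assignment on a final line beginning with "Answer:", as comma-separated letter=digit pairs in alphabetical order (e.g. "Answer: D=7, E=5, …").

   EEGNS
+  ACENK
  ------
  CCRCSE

Step 1. [col 1: S + K ≡ E (mod 10)] column 1 (S + K ≡ E (mod 10), carry-in 0) doesn't pin K yet; pick K=5 and continue ⇒ K=5.
Step 2. [col 1: S + K ≡ E (mod 10)] column 1 (S + K ≡ E (mod 10), carry-in 0) doesn't pin S yet; pick S=2 and continue. So S=2.
Step 3. [col 1: S + K ≡ E (mod 10)] in column 1 we have S+K≡E with carry-in 0; given S=2, K=5 and digits 2,5 already taken and all letters distinct, that pins E to 7. So E=7.
Step 4. [col 2: N + N ≡ S (mod 10)] column 2 (N + N ≡ S (mod 10), carry-in 0) doesn't pin N yet; pick N=6 and continue ⇒ N=6.
Step 5. [col 3: G + E ≡ C (mod 10)] several values work for G in column 3 (G + E ≡ C (mod 10), carry-in 1); try G=3, so G=3.
Step 6. [col 3: G + E ≡ C (mod 10)] in column 3 we have G+E≡C with carry-in 1; given G=3, E=7 and digits 2,3,5,6,7 already taken and all letters distinct, that pins C to 1 ⇒ C=1.
Step 7. [col 4: E + C ≡ R (mod 10)] from column 4 (E=7, C=1, carry-in 1, digits 1,2,3,5,6,7 already taken and all letters distinct): R must equal 9 ⇒ R=9.
Step 8. [col 5: E + A ≡ C (mod 10)] in column 5 we have E+A≡C with carry-in 0; given E=7, C=1 and digits 1,2,3,5,6,7,9 already taken and all letters distinct, that pins A to 4 ⇒ A=4.

Answer: A=4, C=1, E=7, G=3, K=5, N=6, R=9, S=2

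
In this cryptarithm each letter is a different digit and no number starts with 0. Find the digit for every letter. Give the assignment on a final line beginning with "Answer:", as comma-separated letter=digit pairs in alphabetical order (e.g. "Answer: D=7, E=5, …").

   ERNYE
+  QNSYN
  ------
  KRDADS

Step 1. [col 1: E + N ≡ S (mod 10)] no forcing yet in column 1 (carry-in 0); N=3 is free and consistent — try it. So N=3.
Step 2. [col 1: E + N ≡ S (mod 10)] no forcing yet in column 1 (carry-in 0); E=9 is free and consistent — try it ⇒ E=9.
Step 3. [col 1: E + N ≡ S (mod 10)] column 1 reads E+N+carry(0)=S with E=9, N=3; with digits 3,9 already taken and all letters distinct, the only value for S is 2 ⇒ S=2.
Step 4. [K] adding two 5-digit numbers gives at most 5+1 digits, and here it does — K is that final carry and must be 1. So K=1.
Step 5. [col 2: Y + Y ≡ D (mod 10)] no forcing yet in column 2 (carry-in 1); Y=8 is free and consistent — try it, so Y=8.
Step 6. [col 2: Y + Y ≡ D (mod 10)] from column 2 (Y=8, carry-in 1, digits 1,2,3,8,9 already taken and all letters distinct): D must equal 7, so D=7.
Step 7. [col 3: N + S ≡ A (mod 10)] column 3 reads N+S+carry(1)=A with N=3, S=2; with digits 1,2,3,7,8,9 already taken and all letters distinct, the only value for A is 6 ⇒ A=6.
Step 8. [col 4: R + N ≡ D (mod 10)] column 4: given N=3, D=7, carry-in 0, and digits 1,2,3,6,7,8,9 already taken and all letters distinct, R+N≡D (mod 10) forces R=4 ⇒ R=4.
Step 9. [col 5: E + Q ≡ R (mod 10)] in column 5 we have E+Q≡R with carry-in 0; given E=9, R=4 and digits 1,2,3,4,6,7,8,9 already taken and all letters distinct, that pins Q to 5. So Q=5.

Answer: A=6, D=7, E=9, K=1, N=3, Q=5, R=4, S=2, Y=8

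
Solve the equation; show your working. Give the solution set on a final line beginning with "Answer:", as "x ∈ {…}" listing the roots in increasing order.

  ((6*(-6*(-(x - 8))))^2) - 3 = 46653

Step 1. [((6*(-6*(-(x - 8))))^2) - 3 = 46653] 3 comes off first (add 3), so sub: (6*(-6*(-(x - 8))))^2 = 46656.
Step 2. [(6*(-6*(-(x - 8))))^2 = 46656] LHS squared, RHS 46656 ≥ 0: apply √ (±) ⇒ sqrt: 6*(-6*(-(x - 8))) = 216 or -216.
Step 3. [6*(-6*(-(x - 8))) = 216 or -216] leading coefficient 6: divide by 6 ⇒ div: -6*(-(x - 8)) = 36 or -36.
Step 4. [-6*(-(x - 8)) = 36 or -36] LHS = -6·(…); ÷-6 both sides ⇒ div: -(x - 8) = -6 or 6.
Step 5. [-(x - 8) = -6 or 6] flip signs both sides. So neg: x - 8 = 6 or -6.
Step 6. [x - 8 = 6 or -6] -8 is outermost — add 8 both sides ⇒ sub: x = 14 or 2.

Answer: x ∈ {2, 14}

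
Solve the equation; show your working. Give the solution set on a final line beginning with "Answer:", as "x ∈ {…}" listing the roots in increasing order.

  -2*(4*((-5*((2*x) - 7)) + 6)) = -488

Step 1. [-2*(4*((-5*((2*x) - 7)) + 6)) = -488] divide by the outer -2. So div: 4*((-5*((2*x) - 7)) + 6) = 244.
Step 2. [4*((-5*((2*x) - 7)) + 6) = 244] divide by the outer 4. So div: (-5*((2*x) - 7)) + 6 = 61.
Step 3. [(-5*((2*x) - 7)) + 6 = 61] peel the +6: subtract 6 from each side. So sub: -5*((2*x) - 7) = 55.
Step 4. [-5*((2*x) - 7) = 55] -5 out front; divide by -5, so div: (2*x) - 7 = -11.
Step 5. [(2*x) - 7 = -11] -7 is outermost — add 7 both sides ⇒ sub: 2*x = -4.
Step 6. [2*x = -4] 2 out front; divide by 2, so div: x = -2.

Answer: x ∈ {-2}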